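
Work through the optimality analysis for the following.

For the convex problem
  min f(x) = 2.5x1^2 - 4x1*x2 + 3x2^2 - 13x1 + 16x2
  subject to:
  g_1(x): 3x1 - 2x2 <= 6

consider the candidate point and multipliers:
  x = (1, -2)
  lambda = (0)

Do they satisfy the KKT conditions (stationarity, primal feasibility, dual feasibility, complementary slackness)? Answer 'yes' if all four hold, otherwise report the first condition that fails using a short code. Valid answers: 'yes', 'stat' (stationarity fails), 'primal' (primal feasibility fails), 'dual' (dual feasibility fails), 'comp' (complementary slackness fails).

Gradient of f: grad f(x) = Q x + c = (0, 0)
Constraint values g_i(x) = a_i^T x - b_i:
  g_1((1, -2)) = 1
Stationarity residual: grad f(x) + sum_i lambda_i a_i = (0, 0)
  -> stationarity OK
Primal feasibility (all g_i <= 0): FAILS
Dual feasibility (all lambda_i >= 0): OK
Complementary slackness (lambda_i * g_i(x) = 0 for all i): OK

Verdict: the first failing condition is primal_feasibility -> primal.

primal


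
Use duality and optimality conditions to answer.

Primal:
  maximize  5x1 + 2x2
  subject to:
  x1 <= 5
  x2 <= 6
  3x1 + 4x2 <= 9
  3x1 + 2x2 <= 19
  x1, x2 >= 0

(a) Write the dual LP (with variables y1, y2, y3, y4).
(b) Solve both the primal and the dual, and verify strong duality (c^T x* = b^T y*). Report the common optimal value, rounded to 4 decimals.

The standard primal-dual pair for 'max c^T x s.t. A x <= b, x >= 0' is:
  Dual:  min b^T y  s.t.  A^T y >= c,  y >= 0.

So the dual LP is:
  minimize  5y1 + 6y2 + 9y3 + 19y4
  subject to:
    y1 + 3y3 + 3y4 >= 5
    y2 + 4y3 + 2y4 >= 2
    y1, y2, y3, y4 >= 0

Solving the primal: x* = (3, 0).
  primal value c^T x* = 15.
Solving the dual: y* = (0, 0, 1.6667, 0).
  dual value b^T y* = 15.
Strong duality: c^T x* = b^T y*. Confirmed.

15


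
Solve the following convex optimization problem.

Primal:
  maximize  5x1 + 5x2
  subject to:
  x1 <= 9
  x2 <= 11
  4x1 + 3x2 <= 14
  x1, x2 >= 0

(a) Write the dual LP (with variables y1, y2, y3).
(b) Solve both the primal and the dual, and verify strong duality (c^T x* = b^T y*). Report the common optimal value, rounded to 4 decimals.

The standard primal-dual pair for 'max c^T x s.t. A x <= b, x >= 0' is:
  Dual:  min b^T y  s.t.  A^T y >= c,  y >= 0.

So the dual LP is:
  minimize  9y1 + 11y2 + 14y3
  subject to:
    y1 + 4y3 >= 5
    y2 + 3y3 >= 5
    y1, y2, y3 >= 0

Solving the primal: x* = (0, 4.6667).
  primal value c^T x* = 23.3333.
Solving the dual: y* = (0, 0, 1.6667).
  dual value b^T y* = 23.3333.
Strong duality: c^T x* = b^T y*. Confirmed.

23.3333


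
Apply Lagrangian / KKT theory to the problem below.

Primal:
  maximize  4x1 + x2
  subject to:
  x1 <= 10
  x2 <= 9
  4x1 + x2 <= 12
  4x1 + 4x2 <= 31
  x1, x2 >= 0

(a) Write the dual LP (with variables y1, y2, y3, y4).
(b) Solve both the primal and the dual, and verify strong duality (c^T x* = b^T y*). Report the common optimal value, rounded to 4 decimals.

The standard primal-dual pair for 'max c^T x s.t. A x <= b, x >= 0' is:
  Dual:  min b^T y  s.t.  A^T y >= c,  y >= 0.

So the dual LP is:
  minimize  10y1 + 9y2 + 12y3 + 31y4
  subject to:
    y1 + 4y3 + 4y4 >= 4
    y2 + y3 + 4y4 >= 1
    y1, y2, y3, y4 >= 0

Solving the primal: x* = (1.4167, 6.3333).
  primal value c^T x* = 12.
Solving the dual: y* = (0, 0, 1, 0).
  dual value b^T y* = 12.
Strong duality: c^T x* = b^T y*. Confirmed.

12


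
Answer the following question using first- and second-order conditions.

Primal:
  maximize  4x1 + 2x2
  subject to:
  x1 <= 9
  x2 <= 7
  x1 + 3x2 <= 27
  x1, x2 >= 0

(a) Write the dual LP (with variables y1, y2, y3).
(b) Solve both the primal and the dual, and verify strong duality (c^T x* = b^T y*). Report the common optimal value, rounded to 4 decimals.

The standard primal-dual pair for 'max c^T x s.t. A x <= b, x >= 0' is:
  Dual:  min b^T y  s.t.  A^T y >= c,  y >= 0.

So the dual LP is:
  minimize  9y1 + 7y2 + 27y3
  subject to:
    y1 + y3 >= 4
    y2 + 3y3 >= 2
    y1, y2, y3 >= 0

Solving the primal: x* = (9, 6).
  primal value c^T x* = 48.
Solving the dual: y* = (3.3333, 0, 0.6667).
  dual value b^T y* = 48.
Strong duality: c^T x* = b^T y*. Confirmed.

48


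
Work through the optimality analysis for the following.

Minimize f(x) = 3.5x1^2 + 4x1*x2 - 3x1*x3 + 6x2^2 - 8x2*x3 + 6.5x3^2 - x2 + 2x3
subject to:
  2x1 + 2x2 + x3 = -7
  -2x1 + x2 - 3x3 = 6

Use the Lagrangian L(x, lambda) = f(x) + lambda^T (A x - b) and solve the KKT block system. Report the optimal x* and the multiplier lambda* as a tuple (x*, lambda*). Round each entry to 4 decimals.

Form the Lagrangian:
  L(x, lambda) = (1/2) x^T Q x + c^T x + lambda^T (A x - b)
Stationarity (grad_x L = 0): Q x + c + A^T lambda = 0.
Primal feasibility: A x = b.

This gives the KKT block system:
  [ Q   A^T ] [ x     ]   [-c ]
  [ A    0  ] [ lambda ] = [ b ]

Solving the linear system:
  x*      = (-1.2318, -1.4389, -1.6584)
  lambda* = (4.8764, 0.1747)
  f(x*)   = 15.6043

x* = (-1.2318, -1.4389, -1.6584), lambda* = (4.8764, 0.1747)


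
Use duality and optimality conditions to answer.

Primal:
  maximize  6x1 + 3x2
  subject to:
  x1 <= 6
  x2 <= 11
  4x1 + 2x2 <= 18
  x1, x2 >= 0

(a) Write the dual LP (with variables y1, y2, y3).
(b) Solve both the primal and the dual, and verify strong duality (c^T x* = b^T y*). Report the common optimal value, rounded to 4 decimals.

The standard primal-dual pair for 'max c^T x s.t. A x <= b, x >= 0' is:
  Dual:  min b^T y  s.t.  A^T y >= c,  y >= 0.

So the dual LP is:
  minimize  6y1 + 11y2 + 18y3
  subject to:
    y1 + 4y3 >= 6
    y2 + 2y3 >= 3
    y1, y2, y3 >= 0

Solving the primal: x* = (4.5, 0).
  primal value c^T x* = 27.
Solving the dual: y* = (0, 0, 1.5).
  dual value b^T y* = 27.
Strong duality: c^T x* = b^T y*. Confirmed.

27


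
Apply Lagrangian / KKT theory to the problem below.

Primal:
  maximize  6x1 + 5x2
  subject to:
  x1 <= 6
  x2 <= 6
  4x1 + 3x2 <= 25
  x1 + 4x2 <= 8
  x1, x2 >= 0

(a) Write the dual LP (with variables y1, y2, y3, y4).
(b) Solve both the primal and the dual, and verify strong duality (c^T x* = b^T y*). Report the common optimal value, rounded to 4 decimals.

The standard primal-dual pair for 'max c^T x s.t. A x <= b, x >= 0' is:
  Dual:  min b^T y  s.t.  A^T y >= c,  y >= 0.

So the dual LP is:
  minimize  6y1 + 6y2 + 25y3 + 8y4
  subject to:
    y1 + 4y3 + y4 >= 6
    y2 + 3y3 + 4y4 >= 5
    y1, y2, y3, y4 >= 0

Solving the primal: x* = (5.8462, 0.5385).
  primal value c^T x* = 37.7692.
Solving the dual: y* = (0, 0, 1.4615, 0.1538).
  dual value b^T y* = 37.7692.
Strong duality: c^T x* = b^T y*. Confirmed.

37.7692


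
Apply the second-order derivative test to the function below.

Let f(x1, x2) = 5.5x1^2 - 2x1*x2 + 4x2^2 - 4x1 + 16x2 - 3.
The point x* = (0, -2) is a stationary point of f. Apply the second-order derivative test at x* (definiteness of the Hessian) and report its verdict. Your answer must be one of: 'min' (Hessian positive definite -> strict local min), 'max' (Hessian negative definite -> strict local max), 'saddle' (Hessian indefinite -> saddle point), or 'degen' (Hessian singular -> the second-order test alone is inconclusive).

Compute the Hessian H = grad^2 f:
  H = [[11, -2], [-2, 8]]
Verify stationarity: grad f(x*) = H x* + g = (0, 0).
Eigenvalues of H: 7, 12.
Both eigenvalues > 0, so H is positive definite -> x* is a strict local min.

min


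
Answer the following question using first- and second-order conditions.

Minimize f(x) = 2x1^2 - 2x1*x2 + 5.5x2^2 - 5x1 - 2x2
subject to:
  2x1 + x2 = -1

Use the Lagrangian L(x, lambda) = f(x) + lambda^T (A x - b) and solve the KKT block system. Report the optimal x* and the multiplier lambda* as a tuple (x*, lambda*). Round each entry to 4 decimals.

Form the Lagrangian:
  L(x, lambda) = (1/2) x^T Q x + c^T x + lambda^T (A x - b)
Stationarity (grad_x L = 0): Q x + c + A^T lambda = 0.
Primal feasibility: A x = b.

This gives the KKT block system:
  [ Q   A^T ] [ x     ]   [-c ]
  [ A    0  ] [ lambda ] = [ b ]

Solving the linear system:
  x*      = (-0.4107, -0.1786)
  lambda* = (3.1429)
  f(x*)   = 2.7768

x* = (-0.4107, -0.1786), lambda* = (3.1429)


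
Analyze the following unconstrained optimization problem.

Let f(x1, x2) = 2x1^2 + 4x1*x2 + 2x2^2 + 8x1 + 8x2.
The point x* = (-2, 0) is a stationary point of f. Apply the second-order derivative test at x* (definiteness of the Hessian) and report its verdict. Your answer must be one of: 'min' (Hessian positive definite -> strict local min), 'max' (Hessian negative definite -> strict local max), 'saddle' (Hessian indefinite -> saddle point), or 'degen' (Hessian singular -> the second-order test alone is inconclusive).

Compute the Hessian H = grad^2 f:
  H = [[4, 4], [4, 4]]
Verify stationarity: grad f(x*) = H x* + g = (0, 0).
Eigenvalues of H: 0, 8.
H has a zero eigenvalue (singular; positive semidefinite but not definite), so H is neither positive definite, negative definite, nor indefinite. The second-order test alone is inconclusive -> degen.
(Indeed, f is constant along the null direction of H through x*, so x* is not a strict local extremum.)

degen


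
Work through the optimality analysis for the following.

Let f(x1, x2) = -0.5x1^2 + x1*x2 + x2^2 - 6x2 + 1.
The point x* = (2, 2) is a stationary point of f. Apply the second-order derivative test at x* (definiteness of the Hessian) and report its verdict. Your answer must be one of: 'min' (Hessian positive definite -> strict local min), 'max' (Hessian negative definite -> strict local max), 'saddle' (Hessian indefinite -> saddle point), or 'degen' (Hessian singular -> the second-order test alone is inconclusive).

Compute the Hessian H = grad^2 f:
  H = [[-1, 1], [1, 2]]
Verify stationarity: grad f(x*) = H x* + g = (0, 0).
Eigenvalues of H: -1.3028, 2.3028.
Eigenvalues have mixed signs, so H is indefinite -> x* is a saddle point.

saddle


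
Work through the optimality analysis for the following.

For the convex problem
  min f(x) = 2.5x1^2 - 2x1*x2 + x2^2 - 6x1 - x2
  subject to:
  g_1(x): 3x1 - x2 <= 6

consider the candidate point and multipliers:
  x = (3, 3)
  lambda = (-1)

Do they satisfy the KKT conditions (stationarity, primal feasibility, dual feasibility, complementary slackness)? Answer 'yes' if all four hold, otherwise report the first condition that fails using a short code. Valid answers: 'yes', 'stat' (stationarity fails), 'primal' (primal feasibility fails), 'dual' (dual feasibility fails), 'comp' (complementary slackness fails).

Gradient of f: grad f(x) = Q x + c = (3, -1)
Constraint values g_i(x) = a_i^T x - b_i:
  g_1((3, 3)) = 0
Stationarity residual: grad f(x) + sum_i lambda_i a_i = (0, 0)
  -> stationarity OK
Primal feasibility (all g_i <= 0): OK
Dual feasibility (all lambda_i >= 0): FAILS
Complementary slackness (lambda_i * g_i(x) = 0 for all i): OK

Verdict: the first failing condition is dual_feasibility -> dual.

dual


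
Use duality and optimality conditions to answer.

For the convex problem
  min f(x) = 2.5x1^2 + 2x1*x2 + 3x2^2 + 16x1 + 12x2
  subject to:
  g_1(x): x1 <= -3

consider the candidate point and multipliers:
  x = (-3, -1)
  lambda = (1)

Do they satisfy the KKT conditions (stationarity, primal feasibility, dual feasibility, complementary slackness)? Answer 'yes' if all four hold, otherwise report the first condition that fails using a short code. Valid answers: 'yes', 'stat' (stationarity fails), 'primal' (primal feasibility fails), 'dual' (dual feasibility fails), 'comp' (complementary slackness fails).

Gradient of f: grad f(x) = Q x + c = (-1, 0)
Constraint values g_i(x) = a_i^T x - b_i:
  g_1((-3, -1)) = 0
Stationarity residual: grad f(x) + sum_i lambda_i a_i = (0, 0)
  -> stationarity OK
Primal feasibility (all g_i <= 0): OK
Dual feasibility (all lambda_i >= 0): OK
Complementary slackness (lambda_i * g_i(x) = 0 for all i): OK

Verdict: yes, KKT holds.

yes


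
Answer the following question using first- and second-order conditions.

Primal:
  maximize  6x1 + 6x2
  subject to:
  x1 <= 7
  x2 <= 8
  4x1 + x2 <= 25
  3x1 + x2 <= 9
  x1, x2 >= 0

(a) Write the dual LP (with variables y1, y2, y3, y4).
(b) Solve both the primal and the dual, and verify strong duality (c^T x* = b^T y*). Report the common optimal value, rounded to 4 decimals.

The standard primal-dual pair for 'max c^T x s.t. A x <= b, x >= 0' is:
  Dual:  min b^T y  s.t.  A^T y >= c,  y >= 0.

So the dual LP is:
  minimize  7y1 + 8y2 + 25y3 + 9y4
  subject to:
    y1 + 4y3 + 3y4 >= 6
    y2 + y3 + y4 >= 6
    y1, y2, y3, y4 >= 0

Solving the primal: x* = (0.3333, 8).
  primal value c^T x* = 50.
Solving the dual: y* = (0, 4, 0, 2).
  dual value b^T y* = 50.
Strong duality: c^T x* = b^T y*. Confirmed.

50


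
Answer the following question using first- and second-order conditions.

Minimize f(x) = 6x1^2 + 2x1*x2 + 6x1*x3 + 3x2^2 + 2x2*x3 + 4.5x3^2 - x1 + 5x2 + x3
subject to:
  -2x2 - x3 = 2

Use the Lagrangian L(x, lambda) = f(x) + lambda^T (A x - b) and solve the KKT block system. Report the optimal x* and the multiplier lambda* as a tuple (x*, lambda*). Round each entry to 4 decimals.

Form the Lagrangian:
  L(x, lambda) = (1/2) x^T Q x + c^T x + lambda^T (A x - b)
Stationarity (grad_x L = 0): Q x + c + A^T lambda = 0.
Primal feasibility: A x = b.

This gives the KKT block system:
  [ Q   A^T ] [ x     ]   [-c ]
  [ A    0  ] [ lambda ] = [ b ]

Solving the linear system:
  x*      = (0.2987, -0.9416, -0.1169)
  lambda* = (-0.1429)
  f(x*)   = -2.4188

x* = (0.2987, -0.9416, -0.1169), lambda* = (-0.1429)


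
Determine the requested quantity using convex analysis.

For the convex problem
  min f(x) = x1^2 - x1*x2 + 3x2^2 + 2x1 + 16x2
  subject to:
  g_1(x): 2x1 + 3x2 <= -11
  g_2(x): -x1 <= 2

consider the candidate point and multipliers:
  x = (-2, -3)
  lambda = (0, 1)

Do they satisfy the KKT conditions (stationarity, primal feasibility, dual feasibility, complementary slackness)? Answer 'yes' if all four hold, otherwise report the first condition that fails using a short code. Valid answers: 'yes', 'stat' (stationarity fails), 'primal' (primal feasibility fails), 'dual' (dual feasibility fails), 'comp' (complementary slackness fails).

Gradient of f: grad f(x) = Q x + c = (1, 0)
Constraint values g_i(x) = a_i^T x - b_i:
  g_1((-2, -3)) = -2
  g_2((-2, -3)) = 0
Stationarity residual: grad f(x) + sum_i lambda_i a_i = (0, 0)
  -> stationarity OK
Primal feasibility (all g_i <= 0): OK
Dual feasibility (all lambda_i >= 0): OK
Complementary slackness (lambda_i * g_i(x) = 0 for all i): OK

Verdict: yes, KKT holds.

yes


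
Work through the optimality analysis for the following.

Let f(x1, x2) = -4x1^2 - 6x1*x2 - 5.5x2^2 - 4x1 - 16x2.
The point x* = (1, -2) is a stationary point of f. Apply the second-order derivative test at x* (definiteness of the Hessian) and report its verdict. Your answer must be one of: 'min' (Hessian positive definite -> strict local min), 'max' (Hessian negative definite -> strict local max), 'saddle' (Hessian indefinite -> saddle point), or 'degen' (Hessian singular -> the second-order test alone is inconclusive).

Compute the Hessian H = grad^2 f:
  H = [[-8, -6], [-6, -11]]
Verify stationarity: grad f(x*) = H x* + g = (0, 0).
Eigenvalues of H: -15.6847, -3.3153.
Both eigenvalues < 0, so H is negative definite -> x* is a strict local max.

max


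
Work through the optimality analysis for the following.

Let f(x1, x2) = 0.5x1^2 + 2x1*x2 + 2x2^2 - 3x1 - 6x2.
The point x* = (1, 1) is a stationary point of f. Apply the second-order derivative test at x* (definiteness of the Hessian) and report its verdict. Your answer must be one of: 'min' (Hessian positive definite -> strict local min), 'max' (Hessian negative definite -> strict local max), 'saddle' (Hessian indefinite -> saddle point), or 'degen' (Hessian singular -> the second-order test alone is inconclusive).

Compute the Hessian H = grad^2 f:
  H = [[1, 2], [2, 4]]
Verify stationarity: grad f(x*) = H x* + g = (0, 0).
Eigenvalues of H: 0, 5.
H has a zero eigenvalue (singular; positive semidefinite but not definite), so H is neither positive definite, negative definite, nor indefinite. The second-order test alone is inconclusive -> degen.
(Indeed, f is constant along the null direction of H through x*, so x* is not a strict local extremum.)

degen


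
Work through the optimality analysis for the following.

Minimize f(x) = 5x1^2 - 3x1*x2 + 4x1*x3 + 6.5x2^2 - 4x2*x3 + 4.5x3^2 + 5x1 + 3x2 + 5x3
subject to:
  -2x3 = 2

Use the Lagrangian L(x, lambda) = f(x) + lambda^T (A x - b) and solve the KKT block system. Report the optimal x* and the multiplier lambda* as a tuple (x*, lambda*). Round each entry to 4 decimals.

Form the Lagrangian:
  L(x, lambda) = (1/2) x^T Q x + c^T x + lambda^T (A x - b)
Stationarity (grad_x L = 0): Q x + c + A^T lambda = 0.
Primal feasibility: A x = b.

This gives the KKT block system:
  [ Q   A^T ] [ x     ]   [-c ]
  [ A    0  ] [ lambda ] = [ b ]

Solving the linear system:
  x*      = (-0.281, -0.6033, -1)
  lambda* = (-1.3554)
  f(x*)   = -2.7521

x* = (-0.281, -0.6033, -1), lambda* = (-1.3554)


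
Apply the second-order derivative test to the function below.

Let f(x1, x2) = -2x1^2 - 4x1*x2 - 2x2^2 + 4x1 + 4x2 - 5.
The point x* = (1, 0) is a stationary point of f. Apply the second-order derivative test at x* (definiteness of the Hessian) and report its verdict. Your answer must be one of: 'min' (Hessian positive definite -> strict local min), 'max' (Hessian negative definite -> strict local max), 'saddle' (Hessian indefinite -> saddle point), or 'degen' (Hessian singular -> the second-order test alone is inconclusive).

Compute the Hessian H = grad^2 f:
  H = [[-4, -4], [-4, -4]]
Verify stationarity: grad f(x*) = H x* + g = (0, 0).
Eigenvalues of H: -8, 0.
H has a zero eigenvalue (singular; negative semidefinite but not definite), so H is neither positive definite, negative definite, nor indefinite. The second-order test alone is inconclusive -> degen.
(Indeed, f is constant along the null direction of H through x*, so x* is not a strict local extremum.)

degen


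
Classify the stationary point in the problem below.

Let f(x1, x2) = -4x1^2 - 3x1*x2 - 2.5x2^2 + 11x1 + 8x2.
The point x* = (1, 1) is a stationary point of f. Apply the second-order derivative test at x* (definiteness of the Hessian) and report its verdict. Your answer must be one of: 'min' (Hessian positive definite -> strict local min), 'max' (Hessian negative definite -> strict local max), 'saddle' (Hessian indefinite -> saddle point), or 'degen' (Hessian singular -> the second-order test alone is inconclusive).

Compute the Hessian H = grad^2 f:
  H = [[-8, -3], [-3, -5]]
Verify stationarity: grad f(x*) = H x* + g = (0, 0).
Eigenvalues of H: -9.8541, -3.1459.
Both eigenvalues < 0, so H is negative definite -> x* is a strict local max.

max


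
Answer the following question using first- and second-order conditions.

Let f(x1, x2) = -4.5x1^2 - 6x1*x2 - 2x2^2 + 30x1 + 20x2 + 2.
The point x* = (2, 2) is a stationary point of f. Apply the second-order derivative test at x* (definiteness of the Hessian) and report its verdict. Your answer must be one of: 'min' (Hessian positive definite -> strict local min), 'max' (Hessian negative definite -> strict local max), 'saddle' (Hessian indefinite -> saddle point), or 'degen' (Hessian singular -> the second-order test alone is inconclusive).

Compute the Hessian H = grad^2 f:
  H = [[-9, -6], [-6, -4]]
Verify stationarity: grad f(x*) = H x* + g = (0, 0).
Eigenvalues of H: -13, 0.
H has a zero eigenvalue (singular; negative semidefinite but not definite), so H is neither positive definite, negative definite, nor indefinite. The second-order test alone is inconclusive -> degen.
(Indeed, f is constant along the null direction of H through x*, so x* is not a strict local extremum.)

degen


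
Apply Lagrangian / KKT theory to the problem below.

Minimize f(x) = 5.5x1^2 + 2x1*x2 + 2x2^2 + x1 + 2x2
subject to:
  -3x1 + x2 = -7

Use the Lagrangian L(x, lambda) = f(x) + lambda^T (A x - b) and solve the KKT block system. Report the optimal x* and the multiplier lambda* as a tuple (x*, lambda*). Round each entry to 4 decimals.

Form the Lagrangian:
  L(x, lambda) = (1/2) x^T Q x + c^T x + lambda^T (A x - b)
Stationarity (grad_x L = 0): Q x + c + A^T lambda = 0.
Primal feasibility: A x = b.

This gives the KKT block system:
  [ Q   A^T ] [ x     ]   [-c ]
  [ A    0  ] [ lambda ] = [ b ]

Solving the linear system:
  x*      = (1.5424, -2.3729)
  lambda* = (4.4068)
  f(x*)   = 13.822

x* = (1.5424, -2.3729), lambda* = (4.4068)


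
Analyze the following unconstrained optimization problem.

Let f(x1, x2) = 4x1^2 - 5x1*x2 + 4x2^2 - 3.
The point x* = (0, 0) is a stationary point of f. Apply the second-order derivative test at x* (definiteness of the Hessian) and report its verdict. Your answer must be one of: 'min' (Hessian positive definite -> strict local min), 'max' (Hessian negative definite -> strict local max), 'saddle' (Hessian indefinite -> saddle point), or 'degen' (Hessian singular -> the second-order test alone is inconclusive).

Compute the Hessian H = grad^2 f:
  H = [[8, -5], [-5, 8]]
Verify stationarity: grad f(x*) = H x* + g = (0, 0).
Eigenvalues of H: 3, 13.
Both eigenvalues > 0, so H is positive definite -> x* is a strict local min.

min


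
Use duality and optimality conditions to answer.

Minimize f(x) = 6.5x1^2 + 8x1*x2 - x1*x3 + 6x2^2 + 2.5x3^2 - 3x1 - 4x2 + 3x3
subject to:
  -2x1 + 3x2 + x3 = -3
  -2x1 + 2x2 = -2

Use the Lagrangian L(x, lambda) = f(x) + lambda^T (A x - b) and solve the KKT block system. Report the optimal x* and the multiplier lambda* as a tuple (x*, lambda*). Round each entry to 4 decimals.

Form the Lagrangian:
  L(x, lambda) = (1/2) x^T Q x + c^T x + lambda^T (A x - b)
Stationarity (grad_x L = 0): Q x + c + A^T lambda = 0.
Primal feasibility: A x = b.

This gives the KKT block system:
  [ Q   A^T ] [ x     ]   [-c ]
  [ A    0  ] [ lambda ] = [ b ]

Solving the linear system:
  x*      = (0.625, -0.375, -0.625)
  lambda* = (0.75, 0.625)
  f(x*)   = 0.625

x* = (0.625, -0.375, -0.625), lambda* = (0.75, 0.625)


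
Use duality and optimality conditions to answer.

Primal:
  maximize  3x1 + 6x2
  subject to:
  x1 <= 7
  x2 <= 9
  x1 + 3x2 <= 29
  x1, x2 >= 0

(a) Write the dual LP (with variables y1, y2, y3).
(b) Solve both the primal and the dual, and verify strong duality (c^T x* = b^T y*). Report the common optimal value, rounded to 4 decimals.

The standard primal-dual pair for 'max c^T x s.t. A x <= b, x >= 0' is:
  Dual:  min b^T y  s.t.  A^T y >= c,  y >= 0.

So the dual LP is:
  minimize  7y1 + 9y2 + 29y3
  subject to:
    y1 + y3 >= 3
    y2 + 3y3 >= 6
    y1, y2, y3 >= 0

Solving the primal: x* = (7, 7.3333).
  primal value c^T x* = 65.
Solving the dual: y* = (1, 0, 2).
  dual value b^T y* = 65.
Strong duality: c^T x* = b^T y*. Confirmed.

65


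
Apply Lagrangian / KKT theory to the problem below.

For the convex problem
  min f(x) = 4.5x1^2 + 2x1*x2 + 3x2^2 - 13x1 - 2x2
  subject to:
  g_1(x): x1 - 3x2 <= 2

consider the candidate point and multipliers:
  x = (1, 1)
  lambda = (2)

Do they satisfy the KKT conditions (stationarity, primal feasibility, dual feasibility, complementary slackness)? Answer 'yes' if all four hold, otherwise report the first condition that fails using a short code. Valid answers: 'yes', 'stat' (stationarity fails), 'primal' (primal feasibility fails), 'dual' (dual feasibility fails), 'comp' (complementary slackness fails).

Gradient of f: grad f(x) = Q x + c = (-2, 6)
Constraint values g_i(x) = a_i^T x - b_i:
  g_1((1, 1)) = -4
Stationarity residual: grad f(x) + sum_i lambda_i a_i = (0, 0)
  -> stationarity OK
Primal feasibility (all g_i <= 0): OK
Dual feasibility (all lambda_i >= 0): OK
Complementary slackness (lambda_i * g_i(x) = 0 for all i): FAILS

Verdict: the first failing condition is complementary_slackness -> comp.

comp


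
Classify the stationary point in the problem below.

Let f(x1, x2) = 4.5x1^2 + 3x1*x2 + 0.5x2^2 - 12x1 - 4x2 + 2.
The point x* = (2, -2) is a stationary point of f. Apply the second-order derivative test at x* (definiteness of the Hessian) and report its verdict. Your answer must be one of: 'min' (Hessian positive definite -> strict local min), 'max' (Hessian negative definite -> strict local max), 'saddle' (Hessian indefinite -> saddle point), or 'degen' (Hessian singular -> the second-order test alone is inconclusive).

Compute the Hessian H = grad^2 f:
  H = [[9, 3], [3, 1]]
Verify stationarity: grad f(x*) = H x* + g = (0, 0).
Eigenvalues of H: 0, 10.
H has a zero eigenvalue (singular; positive semidefinite but not definite), so H is neither positive definite, negative definite, nor indefinite. The second-order test alone is inconclusive -> degen.
(Indeed, f is constant along the null direction of H through x*, so x* is not a strict local extremum.)

degen


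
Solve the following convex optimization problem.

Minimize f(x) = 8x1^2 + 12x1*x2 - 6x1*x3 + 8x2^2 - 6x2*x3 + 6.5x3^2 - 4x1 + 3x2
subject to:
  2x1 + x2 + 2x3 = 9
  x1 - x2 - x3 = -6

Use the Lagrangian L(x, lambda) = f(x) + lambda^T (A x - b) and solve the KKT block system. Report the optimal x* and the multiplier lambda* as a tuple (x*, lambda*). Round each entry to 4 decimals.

Form the Lagrangian:
  L(x, lambda) = (1/2) x^T Q x + c^T x + lambda^T (A x - b)
Stationarity (grad_x L = 0): Q x + c + A^T lambda = 0.
Primal feasibility: A x = b.

This gives the KKT block system:
  [ Q   A^T ] [ x     ]   [-c ]
  [ A    0  ] [ lambda ] = [ b ]

Solving the linear system:
  x*      = (-0.1248, 2.5008, 3.3744)
  lambda* = (-8.3444, 12.9233)
  f(x*)   = 80.3203

x* = (-0.1248, 2.5008, 3.3744), lambda* = (-8.3444, 12.9233)


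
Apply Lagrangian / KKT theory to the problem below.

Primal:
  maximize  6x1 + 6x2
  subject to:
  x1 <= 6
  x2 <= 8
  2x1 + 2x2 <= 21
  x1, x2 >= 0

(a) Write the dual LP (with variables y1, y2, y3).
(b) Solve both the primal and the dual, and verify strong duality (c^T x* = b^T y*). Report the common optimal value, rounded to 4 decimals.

The standard primal-dual pair for 'max c^T x s.t. A x <= b, x >= 0' is:
  Dual:  min b^T y  s.t.  A^T y >= c,  y >= 0.

So the dual LP is:
  minimize  6y1 + 8y2 + 21y3
  subject to:
    y1 + 2y3 >= 6
    y2 + 2y3 >= 6
    y1, y2, y3 >= 0

Solving the primal: x* = (2.5, 8).
  primal value c^T x* = 63.
Solving the dual: y* = (0, 0, 3).
  dual value b^T y* = 63.
Strong duality: c^T x* = b^T y*. Confirmed.

63


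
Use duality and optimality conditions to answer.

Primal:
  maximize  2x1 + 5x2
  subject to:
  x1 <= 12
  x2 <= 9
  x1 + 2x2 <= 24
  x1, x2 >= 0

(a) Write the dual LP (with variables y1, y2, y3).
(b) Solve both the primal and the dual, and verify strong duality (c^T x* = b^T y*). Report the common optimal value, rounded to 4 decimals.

The standard primal-dual pair for 'max c^T x s.t. A x <= b, x >= 0' is:
  Dual:  min b^T y  s.t.  A^T y >= c,  y >= 0.

So the dual LP is:
  minimize  12y1 + 9y2 + 24y3
  subject to:
    y1 + y3 >= 2
    y2 + 2y3 >= 5
    y1, y2, y3 >= 0

Solving the primal: x* = (6, 9).
  primal value c^T x* = 57.
Solving the dual: y* = (0, 1, 2).
  dual value b^T y* = 57.
Strong duality: c^T x* = b^T y*. Confirmed.

57


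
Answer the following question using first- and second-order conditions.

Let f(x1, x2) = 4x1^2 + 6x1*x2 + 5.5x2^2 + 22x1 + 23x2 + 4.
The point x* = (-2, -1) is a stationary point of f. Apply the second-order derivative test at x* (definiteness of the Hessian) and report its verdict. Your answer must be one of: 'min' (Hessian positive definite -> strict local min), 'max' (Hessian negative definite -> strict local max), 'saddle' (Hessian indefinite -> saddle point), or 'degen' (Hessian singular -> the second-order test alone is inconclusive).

Compute the Hessian H = grad^2 f:
  H = [[8, 6], [6, 11]]
Verify stationarity: grad f(x*) = H x* + g = (0, 0).
Eigenvalues of H: 3.3153, 15.6847.
Both eigenvalues > 0, so H is positive definite -> x* is a strict local min.

min


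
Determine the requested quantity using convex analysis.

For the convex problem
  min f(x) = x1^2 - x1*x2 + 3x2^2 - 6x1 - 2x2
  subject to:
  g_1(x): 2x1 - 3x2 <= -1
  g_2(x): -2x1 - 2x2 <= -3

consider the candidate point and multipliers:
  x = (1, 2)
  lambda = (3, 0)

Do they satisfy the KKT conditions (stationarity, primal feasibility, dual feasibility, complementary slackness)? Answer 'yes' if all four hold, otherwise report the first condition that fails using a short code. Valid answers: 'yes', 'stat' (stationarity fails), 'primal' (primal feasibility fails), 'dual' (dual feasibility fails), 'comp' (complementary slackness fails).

Gradient of f: grad f(x) = Q x + c = (-6, 9)
Constraint values g_i(x) = a_i^T x - b_i:
  g_1((1, 2)) = -3
  g_2((1, 2)) = -3
Stationarity residual: grad f(x) + sum_i lambda_i a_i = (0, 0)
  -> stationarity OK
Primal feasibility (all g_i <= 0): OK
Dual feasibility (all lambda_i >= 0): OK
Complementary slackness (lambda_i * g_i(x) = 0 for all i): FAILS

Verdict: the first failing condition is complementary_slackness -> comp.

comp


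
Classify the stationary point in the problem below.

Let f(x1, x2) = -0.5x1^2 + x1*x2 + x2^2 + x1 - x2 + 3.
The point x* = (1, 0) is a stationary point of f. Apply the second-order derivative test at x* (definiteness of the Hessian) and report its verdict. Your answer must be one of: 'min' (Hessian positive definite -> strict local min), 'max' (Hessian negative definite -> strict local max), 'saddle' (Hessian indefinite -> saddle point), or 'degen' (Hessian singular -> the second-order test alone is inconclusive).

Compute the Hessian H = grad^2 f:
  H = [[-1, 1], [1, 2]]
Verify stationarity: grad f(x*) = H x* + g = (0, 0).
Eigenvalues of H: -1.3028, 2.3028.
Eigenvalues have mixed signs, so H is indefinite -> x* is a saddle point.

saddle


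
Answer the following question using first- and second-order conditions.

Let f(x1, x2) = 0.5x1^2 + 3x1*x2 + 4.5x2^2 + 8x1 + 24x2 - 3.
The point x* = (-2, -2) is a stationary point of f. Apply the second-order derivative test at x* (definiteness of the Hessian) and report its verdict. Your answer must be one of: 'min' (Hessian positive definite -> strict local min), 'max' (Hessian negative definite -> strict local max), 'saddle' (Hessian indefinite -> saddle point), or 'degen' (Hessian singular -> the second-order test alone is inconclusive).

Compute the Hessian H = grad^2 f:
  H = [[1, 3], [3, 9]]
Verify stationarity: grad f(x*) = H x* + g = (0, 0).
Eigenvalues of H: 0, 10.
H has a zero eigenvalue (singular; positive semidefinite but not definite), so H is neither positive definite, negative definite, nor indefinite. The second-order test alone is inconclusive -> degen.
(Indeed, f is constant along the null direction of H through x*, so x* is not a strict local extremum.)

degen


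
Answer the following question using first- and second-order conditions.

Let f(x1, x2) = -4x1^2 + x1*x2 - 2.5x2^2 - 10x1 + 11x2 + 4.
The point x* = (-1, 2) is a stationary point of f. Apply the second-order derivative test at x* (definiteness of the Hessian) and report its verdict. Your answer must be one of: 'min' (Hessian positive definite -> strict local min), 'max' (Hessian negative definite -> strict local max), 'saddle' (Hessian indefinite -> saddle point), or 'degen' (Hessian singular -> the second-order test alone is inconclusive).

Compute the Hessian H = grad^2 f:
  H = [[-8, 1], [1, -5]]
Verify stationarity: grad f(x*) = H x* + g = (0, 0).
Eigenvalues of H: -8.3028, -4.6972.
Both eigenvalues < 0, so H is negative definite -> x* is a strict local max.

max


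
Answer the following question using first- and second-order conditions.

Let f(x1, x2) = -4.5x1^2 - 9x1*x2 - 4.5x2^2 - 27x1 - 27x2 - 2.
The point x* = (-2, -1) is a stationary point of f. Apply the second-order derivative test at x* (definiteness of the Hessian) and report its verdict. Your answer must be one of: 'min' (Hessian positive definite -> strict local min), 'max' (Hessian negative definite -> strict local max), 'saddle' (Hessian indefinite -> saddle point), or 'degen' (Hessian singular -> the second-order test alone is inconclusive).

Compute the Hessian H = grad^2 f:
  H = [[-9, -9], [-9, -9]]
Verify stationarity: grad f(x*) = H x* + g = (0, 0).
Eigenvalues of H: -18, 0.
H has a zero eigenvalue (singular; negative semidefinite but not definite), so H is neither positive definite, negative definite, nor indefinite. The second-order test alone is inconclusive -> degen.
(Indeed, f is constant along the null direction of H through x*, so x* is not a strict local extremum.)

degen


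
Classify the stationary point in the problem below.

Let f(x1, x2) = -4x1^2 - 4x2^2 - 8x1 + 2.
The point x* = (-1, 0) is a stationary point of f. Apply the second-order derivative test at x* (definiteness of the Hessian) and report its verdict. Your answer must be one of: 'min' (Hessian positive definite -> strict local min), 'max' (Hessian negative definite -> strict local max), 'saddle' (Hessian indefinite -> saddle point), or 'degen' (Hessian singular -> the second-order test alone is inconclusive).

Compute the Hessian H = grad^2 f:
  H = [[-8, 0], [0, -8]]
Verify stationarity: grad f(x*) = H x* + g = (0, 0).
Eigenvalues of H: -8, -8.
Both eigenvalues < 0, so H is negative definite -> x* is a strict local max.

max


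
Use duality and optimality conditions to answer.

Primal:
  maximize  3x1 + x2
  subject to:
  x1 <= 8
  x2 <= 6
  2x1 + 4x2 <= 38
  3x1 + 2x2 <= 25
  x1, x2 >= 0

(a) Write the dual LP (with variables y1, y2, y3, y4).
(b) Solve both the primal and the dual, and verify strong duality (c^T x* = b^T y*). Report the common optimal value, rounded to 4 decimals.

The standard primal-dual pair for 'max c^T x s.t. A x <= b, x >= 0' is:
  Dual:  min b^T y  s.t.  A^T y >= c,  y >= 0.

So the dual LP is:
  minimize  8y1 + 6y2 + 38y3 + 25y4
  subject to:
    y1 + 2y3 + 3y4 >= 3
    y2 + 4y3 + 2y4 >= 1
    y1, y2, y3, y4 >= 0

Solving the primal: x* = (8, 0.5).
  primal value c^T x* = 24.5.
Solving the dual: y* = (1.5, 0, 0, 0.5).
  dual value b^T y* = 24.5.
Strong duality: c^T x* = b^T y*. Confirmed.

24.5


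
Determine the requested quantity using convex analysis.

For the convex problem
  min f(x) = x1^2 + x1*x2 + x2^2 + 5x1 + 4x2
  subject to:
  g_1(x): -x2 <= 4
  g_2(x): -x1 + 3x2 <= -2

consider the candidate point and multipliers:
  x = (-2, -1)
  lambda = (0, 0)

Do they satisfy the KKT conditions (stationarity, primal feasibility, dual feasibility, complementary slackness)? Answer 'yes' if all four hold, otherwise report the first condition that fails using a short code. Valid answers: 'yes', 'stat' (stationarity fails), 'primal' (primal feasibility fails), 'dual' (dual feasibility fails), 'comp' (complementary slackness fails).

Gradient of f: grad f(x) = Q x + c = (0, 0)
Constraint values g_i(x) = a_i^T x - b_i:
  g_1((-2, -1)) = -3
  g_2((-2, -1)) = 1
Stationarity residual: grad f(x) + sum_i lambda_i a_i = (0, 0)
  -> stationarity OK
Primal feasibility (all g_i <= 0): FAILS
Dual feasibility (all lambda_i >= 0): OK
Complementary slackness (lambda_i * g_i(x) = 0 for all i): OK

Verdict: the first failing condition is primal_feasibility -> primal.

primal


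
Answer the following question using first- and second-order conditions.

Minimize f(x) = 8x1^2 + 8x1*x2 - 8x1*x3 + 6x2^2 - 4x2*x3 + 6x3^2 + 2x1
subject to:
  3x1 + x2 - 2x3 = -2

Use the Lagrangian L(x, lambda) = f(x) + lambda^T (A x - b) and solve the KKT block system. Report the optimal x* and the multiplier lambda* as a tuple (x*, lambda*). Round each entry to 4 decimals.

Form the Lagrangian:
  L(x, lambda) = (1/2) x^T Q x + c^T x + lambda^T (A x - b)
Stationarity (grad_x L = 0): Q x + c + A^T lambda = 0.
Primal feasibility: A x = b.

This gives the KKT block system:
  [ Q   A^T ] [ x     ]   [-c ]
  [ A    0  ] [ lambda ] = [ b ]

Solving the linear system:
  x*      = (-0.7375, 0.2875, 0.0375)
  lambda* = (2.6)
  f(x*)   = 1.8625

x* = (-0.7375, 0.2875, 0.0375), lambda* = (2.6)


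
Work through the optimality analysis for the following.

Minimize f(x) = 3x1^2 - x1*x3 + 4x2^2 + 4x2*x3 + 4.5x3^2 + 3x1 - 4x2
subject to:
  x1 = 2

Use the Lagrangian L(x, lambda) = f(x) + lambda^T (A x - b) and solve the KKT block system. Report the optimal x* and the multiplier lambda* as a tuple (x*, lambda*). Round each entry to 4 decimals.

Form the Lagrangian:
  L(x, lambda) = (1/2) x^T Q x + c^T x + lambda^T (A x - b)
Stationarity (grad_x L = 0): Q x + c + A^T lambda = 0.
Primal feasibility: A x = b.

This gives the KKT block system:
  [ Q   A^T ] [ x     ]   [-c ]
  [ A    0  ] [ lambda ] = [ b ]

Solving the linear system:
  x*      = (2, 0.5, 0)
  lambda* = (-15)
  f(x*)   = 17

x* = (2, 0.5, 0), lambda* = (-15)


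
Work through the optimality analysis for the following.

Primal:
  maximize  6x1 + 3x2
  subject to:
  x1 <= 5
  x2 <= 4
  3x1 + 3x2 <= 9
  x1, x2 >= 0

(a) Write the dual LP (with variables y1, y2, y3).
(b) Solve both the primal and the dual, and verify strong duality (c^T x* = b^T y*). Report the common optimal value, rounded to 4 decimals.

The standard primal-dual pair for 'max c^T x s.t. A x <= b, x >= 0' is:
  Dual:  min b^T y  s.t.  A^T y >= c,  y >= 0.

So the dual LP is:
  minimize  5y1 + 4y2 + 9y3
  subject to:
    y1 + 3y3 >= 6
    y2 + 3y3 >= 3
    y1, y2, y3 >= 0

Solving the primal: x* = (3, 0).
  primal value c^T x* = 18.
Solving the dual: y* = (0, 0, 2).
  dual value b^T y* = 18.
Strong duality: c^T x* = b^T y*. Confirmed.

18


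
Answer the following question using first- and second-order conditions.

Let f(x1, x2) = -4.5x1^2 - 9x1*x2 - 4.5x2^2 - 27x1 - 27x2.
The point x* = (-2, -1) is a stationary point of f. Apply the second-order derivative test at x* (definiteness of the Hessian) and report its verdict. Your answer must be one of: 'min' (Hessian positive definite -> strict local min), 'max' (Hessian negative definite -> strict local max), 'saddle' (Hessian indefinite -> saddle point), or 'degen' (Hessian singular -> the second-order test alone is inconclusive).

Compute the Hessian H = grad^2 f:
  H = [[-9, -9], [-9, -9]]
Verify stationarity: grad f(x*) = H x* + g = (0, 0).
Eigenvalues of H: -18, 0.
H has a zero eigenvalue (singular; negative semidefinite but not definite), so H is neither positive definite, negative definite, nor indefinite. The second-order test alone is inconclusive -> degen.
(Indeed, f is constant along the null direction of H through x*, so x* is not a strict local extremum.)

degen


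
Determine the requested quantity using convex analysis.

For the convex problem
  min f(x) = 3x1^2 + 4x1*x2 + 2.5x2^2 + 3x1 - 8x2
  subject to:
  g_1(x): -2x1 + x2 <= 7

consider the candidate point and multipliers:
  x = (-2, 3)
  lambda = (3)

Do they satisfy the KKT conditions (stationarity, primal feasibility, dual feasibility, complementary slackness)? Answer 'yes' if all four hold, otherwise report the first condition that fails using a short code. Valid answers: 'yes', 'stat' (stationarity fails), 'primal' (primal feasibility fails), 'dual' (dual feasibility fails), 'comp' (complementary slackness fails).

Gradient of f: grad f(x) = Q x + c = (3, -1)
Constraint values g_i(x) = a_i^T x - b_i:
  g_1((-2, 3)) = 0
Stationarity residual: grad f(x) + sum_i lambda_i a_i = (-3, 2)
  -> stationarity FAILS
Primal feasibility (all g_i <= 0): OK
Dual feasibility (all lambda_i >= 0): OK
Complementary slackness (lambda_i * g_i(x) = 0 for all i): OK

Verdict: the first failing condition is stationarity -> stat.

stat


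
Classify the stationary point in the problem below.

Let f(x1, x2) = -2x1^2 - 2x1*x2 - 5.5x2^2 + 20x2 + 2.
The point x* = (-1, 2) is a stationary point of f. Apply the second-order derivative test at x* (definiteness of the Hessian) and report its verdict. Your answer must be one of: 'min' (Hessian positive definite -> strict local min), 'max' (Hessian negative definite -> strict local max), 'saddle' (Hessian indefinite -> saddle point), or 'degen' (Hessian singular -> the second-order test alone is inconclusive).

Compute the Hessian H = grad^2 f:
  H = [[-4, -2], [-2, -11]]
Verify stationarity: grad f(x*) = H x* + g = (0, 0).
Eigenvalues of H: -11.5311, -3.4689.
Both eigenvalues < 0, so H is negative definite -> x* is a strict local max.

max
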